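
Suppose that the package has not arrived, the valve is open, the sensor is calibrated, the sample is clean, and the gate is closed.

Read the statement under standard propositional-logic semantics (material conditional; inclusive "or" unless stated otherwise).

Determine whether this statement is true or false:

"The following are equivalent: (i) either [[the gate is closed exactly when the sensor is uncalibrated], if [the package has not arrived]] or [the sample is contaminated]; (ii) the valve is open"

Let D = "the package has arrived" (F), U = "the gate is open" (F), N = "the sensor is calibrated" (T), S = "the sample is contaminated" (F), P = "the valve is open" (T).
In symbols: ((¬D → (¬U ↔ ¬N)) ∨ S) ↔ P

¬D = ¬F = T
¬U = ¬F = T
¬N = ¬T = F
¬U ↔ ¬N = T ↔ F = F
¬D → (¬U ↔ ¬N) = T → F = F
(¬D → (¬U ↔ ¬N)) ∨ S = F ∨ F = F
((¬D → (¬U ↔ ¬N)) ∨ S) ↔ P = F ↔ T = F

false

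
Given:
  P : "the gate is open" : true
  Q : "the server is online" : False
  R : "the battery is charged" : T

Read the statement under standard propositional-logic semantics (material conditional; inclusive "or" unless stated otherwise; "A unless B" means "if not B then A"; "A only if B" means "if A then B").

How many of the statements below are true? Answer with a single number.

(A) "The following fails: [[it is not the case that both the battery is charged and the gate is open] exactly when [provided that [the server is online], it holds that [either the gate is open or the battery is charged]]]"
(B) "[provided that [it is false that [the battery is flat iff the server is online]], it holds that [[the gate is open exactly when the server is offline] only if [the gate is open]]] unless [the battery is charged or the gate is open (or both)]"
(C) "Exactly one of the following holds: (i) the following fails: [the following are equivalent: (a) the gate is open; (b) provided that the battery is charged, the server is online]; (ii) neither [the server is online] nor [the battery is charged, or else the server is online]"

(A): Formalization: ¬((R ↑ P) ↔ (Q → (P ∨ R)))

R ↑ P = T ↑ T = F
P ∨ R = T ∨ T = T
Q → (P ∨ R) = F → T = T
(R ↑ P) ↔ (Q → (P ∨ R)) = F ↔ T = F
¬((R ↑ P) ↔ (Q → (P ∨ R))) = ¬F = T
Thus (A) is true.

(B): Parsed as (¬(¬R ↔ Q) → ((P ↔ ¬Q) → P)) ∨ (R ∨ P)

¬R = ¬T = F
¬R ↔ Q = F ↔ F = T
¬(¬R ↔ Q) = ¬T = F
¬Q = ¬F = T
P ↔ ¬Q = T ↔ T = T
(P ↔ ¬Q) → P = T → T = T
¬(¬R ↔ Q) → ((P ↔ ¬Q) → P) = F → T = T
R ∨ P = T ∨ T = T
(¬(¬R ↔ Q) → ((P ↔ ¬Q) → P)) ∨ (R ∨ P) = T ∨ T = T
Thus (B) is true.

(C): In symbols: ¬(P ↔ (R → Q)) ⊕ (Q ↓ (R ∨ Q))

R → Q = T → F = F
P ↔ (R → Q) = T ↔ F = F
¬(P ↔ (R → Q)) = ¬F = T
R ∨ Q = T ∨ F = T
Q ↓ (R ∨ Q) = F ↓ T = F
¬(P ↔ (R → Q)) ⊕ (Q ↓ (R ∨ Q)) = T ⊕ F = T
Thus (C) is true.

True statements: 3 ((A), (B), (C)).

3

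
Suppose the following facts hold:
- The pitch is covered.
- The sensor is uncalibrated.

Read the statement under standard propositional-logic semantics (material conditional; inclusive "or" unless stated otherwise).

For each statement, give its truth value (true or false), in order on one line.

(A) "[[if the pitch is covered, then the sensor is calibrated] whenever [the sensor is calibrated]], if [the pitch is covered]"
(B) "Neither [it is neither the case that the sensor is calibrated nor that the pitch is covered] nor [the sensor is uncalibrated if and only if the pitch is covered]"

Let P = "the pitch is covered" (T), Q = "the sensor is calibrated" (F).

(A): Formalization: P → (Q → (P → Q))

P → Q = T → F = F
Q → (P → Q) = F → F = T
P → (Q → (P → Q)) = T → T = T
Thus (A) is true.

(B): In symbols: (Q ↓ P) ↓ (¬Q ↔ P)

Q ↓ P = F ↓ T = F
¬Q = ¬F = T
¬Q ↔ P = T ↔ T = T
(Q ↓ P) ↓ (¬Q ↔ P) = F ↓ T = F
Hence (B) is false.

(A) True, (B) False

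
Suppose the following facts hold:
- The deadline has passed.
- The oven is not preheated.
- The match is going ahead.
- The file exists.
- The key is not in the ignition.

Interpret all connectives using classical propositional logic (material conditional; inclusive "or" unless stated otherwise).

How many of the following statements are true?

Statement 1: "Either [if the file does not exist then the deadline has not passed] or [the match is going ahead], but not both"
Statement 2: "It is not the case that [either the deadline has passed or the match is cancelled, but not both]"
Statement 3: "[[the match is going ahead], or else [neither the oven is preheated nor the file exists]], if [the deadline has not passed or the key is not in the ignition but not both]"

Let S = "the file exists" (T), P = "the deadline has passed" (T), R = "the match is cancelled" (F), U = "the key is in the ignition" (F), Q = "the oven is preheated" (F).

Statement 1: Parsed as (~S -> ~P) xor ~R

~S = ~T = F
~P = ~T = F
~S -> ~P = F -> F = T
~R = ~F = T
(~S -> ~P) xor ~R = T xor T = F
Hence Statement 1 is false.

Statement 2: Formalization: ~(P xor R)

P xor R = T xor F = T
~(P xor R) = ~T = F
Hence Statement 2 is false.

Statement 3: In symbols: (~P xor ~U) -> (~R | (Q nor S))

~P = ~T = F
~U = ~F = T
~P xor ~U = F xor T = T
~R = ~F = T
Q nor S = F nor T = F
~R | (Q nor S) = T | F = T
(~P xor ~U) -> (~R | (Q nor S)) = T -> T = T
Thus Statement 3 is true.

1 of the 3 statements is true (Statement 3).

1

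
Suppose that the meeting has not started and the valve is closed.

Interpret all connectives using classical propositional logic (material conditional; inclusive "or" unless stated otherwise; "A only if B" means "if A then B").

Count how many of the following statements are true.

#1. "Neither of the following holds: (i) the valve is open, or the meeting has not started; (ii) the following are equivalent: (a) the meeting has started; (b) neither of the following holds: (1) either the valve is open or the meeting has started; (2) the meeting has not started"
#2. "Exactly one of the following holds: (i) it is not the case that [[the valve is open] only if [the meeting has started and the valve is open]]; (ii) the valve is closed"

Let M = "the valve is open" (F), W = "the meeting has started" (F).

#1: Parsed as (M | ~W) nor (W <-> ((M | W) nor ~W))

~W = ~F = T
M | ~W = F | T = T
M | W = F | F = F
~W = ~F = T
(M | W) nor ~W = F nor T = F
W <-> ((M | W) nor ~W) = F <-> F = T
(M | ~W) nor (W <-> ((M | W) nor ~W)) = T nor T = F
So #1 is false.

#2: This is ~(M -> (W & M)) xor ~M.

W & M = F & F = F
M -> (W & M) = F -> F = T
~(M -> (W & M)) = ~T = F
~M = ~F = T
~(M -> (W & M)) xor ~M = F xor T = T
So #2 is true.

Count: 1.

1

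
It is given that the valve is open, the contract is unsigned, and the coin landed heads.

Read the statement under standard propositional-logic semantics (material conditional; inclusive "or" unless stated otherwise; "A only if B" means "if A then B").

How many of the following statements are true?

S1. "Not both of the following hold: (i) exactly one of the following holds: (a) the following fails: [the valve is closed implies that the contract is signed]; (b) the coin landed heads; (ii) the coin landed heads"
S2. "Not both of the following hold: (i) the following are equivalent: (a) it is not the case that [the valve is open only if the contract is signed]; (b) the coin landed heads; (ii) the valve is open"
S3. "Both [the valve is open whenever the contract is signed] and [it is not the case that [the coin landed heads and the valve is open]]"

Let U = "the valve is open" (True), W = "the contract is signed" (False), K = "the coin landed heads" (True).

S1: This is (not (not U -> W) xor K) nand K.

not U = not True = False
not U -> W = False -> False = True
not (not U -> W) = not True = False
not (not U -> W) xor K = False xor True = True
(not (not U -> W) xor K) nand K = True nand True = False
Thus S1 is false.

S2: In symbols: (not (U -> W) iff K) nand U

U -> W = True -> False = False
not (U -> W) = not False = True
not (U -> W) iff K = True iff True = True
(not (U -> W) iff K) nand U = True nand True = False
So S2 is false.

S3: This is (W -> U) and not (K and U).

W -> U = False -> True = True
K and U = True and True = True
not (K and U) = not True = False
(W -> U) and not (K and U) = True and False = False
Hence S3 is false.

Count: 0.

0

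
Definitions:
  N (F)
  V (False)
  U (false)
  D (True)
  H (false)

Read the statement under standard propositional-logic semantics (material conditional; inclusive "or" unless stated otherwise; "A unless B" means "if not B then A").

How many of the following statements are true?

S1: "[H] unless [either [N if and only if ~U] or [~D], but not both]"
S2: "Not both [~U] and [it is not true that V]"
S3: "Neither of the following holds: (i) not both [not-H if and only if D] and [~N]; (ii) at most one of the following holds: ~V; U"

0

S1: Formalization: H or ((N iff not U) xor not D)

not U = not False = True
N iff not U = False iff True = False
not D = not True = False
(N iff not U) xor not D = False xor False = False
H or ((N iff not U) xor not D) = False or False = False
So S1 is false.

S2: Parsed as not U nand not V

not U = not False = True
not V = not False = True
not U nand not V = True nand True = False
Hence S2 is false.

S3: In symbols: ((not H iff D) nand not N) nor (not V nand U)

not H = not False = True
not H iff D = True iff True = True
not N = not False = True
(not H iff D) nand not N = True nand True = False
not V = not False = True
not V nand U = True nand False = True
((not H iff D) nand not N) nor (not V nand U) = False nor True = False
Thus S3 is false.

Count: 0.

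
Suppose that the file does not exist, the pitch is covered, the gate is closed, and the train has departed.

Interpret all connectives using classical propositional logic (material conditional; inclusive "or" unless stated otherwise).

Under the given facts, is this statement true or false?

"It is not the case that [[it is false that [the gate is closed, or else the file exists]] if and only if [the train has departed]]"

Let R = "the gate is open" (F), P = "the file exists" (F), S = "the train has departed" (T).
Formalization: ¬(¬(¬R ∨ P) ↔ S)

¬R = ¬F = T
¬R ∨ P = T ∨ F = T
¬(¬R ∨ P) = ¬T = F
¬(¬R ∨ P) ↔ S = F ↔ T = F
¬(¬(¬R ∨ P) ↔ S) = ¬F = T

The statement is true.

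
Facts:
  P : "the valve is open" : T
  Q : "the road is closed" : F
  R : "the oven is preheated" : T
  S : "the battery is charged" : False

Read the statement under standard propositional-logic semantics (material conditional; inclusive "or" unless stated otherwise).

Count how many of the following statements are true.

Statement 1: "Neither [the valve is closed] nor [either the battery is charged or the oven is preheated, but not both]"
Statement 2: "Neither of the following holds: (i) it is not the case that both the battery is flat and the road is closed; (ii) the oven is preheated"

0

Statement 1: In symbols: ¬P ↓ (S ⊕ R)

¬P = ¬T = F
S ⊕ R = F ⊕ T = T
¬P ↓ (S ⊕ R) = F ↓ T = F
So Statement 1 is false.

Statement 2: Parsed as (¬S ↑ Q) ↓ R

¬S = ¬F = T
¬S ↑ Q = T ↑ F = T
(¬S ↑ Q) ↓ R = T ↓ T = F
Thus Statement 2 is false.

0 of the 2 statements are true (none).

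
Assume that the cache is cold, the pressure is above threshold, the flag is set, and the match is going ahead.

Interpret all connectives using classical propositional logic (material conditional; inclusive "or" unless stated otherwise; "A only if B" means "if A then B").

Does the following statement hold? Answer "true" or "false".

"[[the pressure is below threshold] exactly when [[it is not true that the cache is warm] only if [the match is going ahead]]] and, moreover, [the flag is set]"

false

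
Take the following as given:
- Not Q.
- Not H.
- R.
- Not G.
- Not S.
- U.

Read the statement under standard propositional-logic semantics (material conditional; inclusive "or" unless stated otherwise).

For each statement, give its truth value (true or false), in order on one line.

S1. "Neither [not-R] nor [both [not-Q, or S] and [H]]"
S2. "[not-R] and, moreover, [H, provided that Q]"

S1 True / S2 False

S1: Formalization: not R nor ((not Q or S) and H)

not R = not True = False
not Q = not False = True
not Q or S = True or False = True
(not Q or S) and H = True and False = False
not R nor ((not Q or S) and H) = False nor False = True
Hence S1 is true.

S2: This is not R and (Q -> H).

not R = not True = False
Q -> H = False -> False = True
not R and (Q -> H) = False and True = False
Hence S2 is false.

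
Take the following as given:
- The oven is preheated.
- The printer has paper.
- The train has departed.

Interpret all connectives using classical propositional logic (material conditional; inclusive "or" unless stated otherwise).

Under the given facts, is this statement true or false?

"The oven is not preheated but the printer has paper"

The statement is false.

Let P = "the oven is preheated" (T), Q = "the printer has paper" (T).
Formalization: ¬P ∧ Q

¬P = ¬T = F
¬P ∧ Q = F ∧ T = F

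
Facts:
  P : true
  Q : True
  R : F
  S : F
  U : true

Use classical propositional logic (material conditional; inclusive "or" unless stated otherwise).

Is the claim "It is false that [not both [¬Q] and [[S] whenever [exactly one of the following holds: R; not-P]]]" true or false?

False

Values: Q=True, R=False, P=True, S=False.
This is not (not Q nand ((R xor not P) -> S)).

not Q = not True = False
not P = not True = False
R xor not P = False xor False = False
(R xor not P) -> S = False -> False = True
not Q nand ((R xor not P) -> S) = False nand True = True
not (not Q nand ((R xor not P) -> S)) = not True = False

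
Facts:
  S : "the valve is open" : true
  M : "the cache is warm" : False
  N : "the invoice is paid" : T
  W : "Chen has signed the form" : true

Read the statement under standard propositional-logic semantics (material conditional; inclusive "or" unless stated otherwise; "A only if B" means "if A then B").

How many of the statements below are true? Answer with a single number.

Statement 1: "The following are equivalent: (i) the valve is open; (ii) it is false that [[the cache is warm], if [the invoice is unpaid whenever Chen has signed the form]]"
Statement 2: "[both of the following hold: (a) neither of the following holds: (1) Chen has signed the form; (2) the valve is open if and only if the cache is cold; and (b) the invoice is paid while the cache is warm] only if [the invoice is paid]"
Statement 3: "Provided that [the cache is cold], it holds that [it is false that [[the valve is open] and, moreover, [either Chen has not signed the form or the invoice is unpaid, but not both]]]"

2

Statement 1: This is S iff not ((W -> not N) -> M).

not N = not True = False
W -> not N = True -> False = False
(W -> not N) -> M = False -> False = True
not ((W -> not N) -> M) = not True = False
S iff not ((W -> not N) -> M) = True iff False = False
Thus Statement 1 is false.

Statement 2: Formalization: ((W nor (S iff not M)) and (N and M)) -> N

not M = not False = True
S iff not M = True iff True = True
W nor (S iff not M) = True nor True = False
N and M = True and False = False
(W nor (S iff not M)) and (N and M) = False and False = False
((W nor (S iff not M)) and (N and M)) -> N = False -> True = True
Hence Statement 2 is true.

Statement 3: Formalization: not M -> not (S and (not W xor not N))

not M = not False = True
not W = not True = False
not N = not True = False
not W xor not N = False xor False = False
S and (not W xor not N) = True and False = False
not (S and (not W xor not N)) = not False = True
not M -> not (S and (not W xor not N)) = True -> True = True
Thus Statement 3 is true.

True statements: 2.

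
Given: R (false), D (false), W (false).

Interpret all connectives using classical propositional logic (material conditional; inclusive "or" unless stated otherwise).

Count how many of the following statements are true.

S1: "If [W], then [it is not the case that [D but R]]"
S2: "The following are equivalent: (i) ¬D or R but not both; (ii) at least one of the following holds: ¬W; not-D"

2

S1: Parsed as W -> not (D and R)

D and R = False and False = False
not (D and R) = not False = True
W -> not (D and R) = False -> True = True
Hence S1 is true.

S2: Formalization: (not D xor R) iff (not W or not D)

not D = not False = True
not D xor R = True xor False = True
not W = not False = True
not D = not False = True
not W or not D = True or True = True
(not D xor R) iff (not W or not D) = True iff True = True
Hence S2 is true.

True statements: 2.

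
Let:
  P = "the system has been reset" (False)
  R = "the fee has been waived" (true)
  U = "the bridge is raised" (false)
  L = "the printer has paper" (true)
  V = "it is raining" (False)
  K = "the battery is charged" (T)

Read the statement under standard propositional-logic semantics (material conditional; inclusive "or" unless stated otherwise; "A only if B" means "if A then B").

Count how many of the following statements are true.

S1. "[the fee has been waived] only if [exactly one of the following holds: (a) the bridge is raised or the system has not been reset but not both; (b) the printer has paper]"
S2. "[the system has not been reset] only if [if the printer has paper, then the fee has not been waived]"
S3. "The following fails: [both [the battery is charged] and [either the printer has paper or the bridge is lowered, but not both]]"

1

S1: In symbols: R → ((U ⊕ ¬P) ⊕ L)

¬P = ¬F = T
U ⊕ ¬P = F ⊕ T = T
(U ⊕ ¬P) ⊕ L = T ⊕ T = F
R → ((U ⊕ ¬P) ⊕ L) = T → F = F
Hence S1 is false.

S2: Formalization: ¬P → (L → ¬R)

¬P = ¬F = T
¬R = ¬T = F
L → ¬R = T → F = F
¬P → (L → ¬R) = T → F = F
Hence S2 is false.

S3: In symbols: ¬(K ∧ (L ⊕ ¬U))

¬U = ¬F = T
L ⊕ ¬U = T ⊕ T = F
K ∧ (L ⊕ ¬U) = T ∧ F = F
¬(K ∧ (L ⊕ ¬U)) = ¬F = T
Hence S3 is true.

Count: 1.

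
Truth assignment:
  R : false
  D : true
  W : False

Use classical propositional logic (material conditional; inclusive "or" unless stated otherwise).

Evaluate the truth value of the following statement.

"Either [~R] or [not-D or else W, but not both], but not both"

True

Formalization: ~R xor (~D xor W)

~R = ~F = T
~D = ~T = F
~D xor W = F xor F = F
~R xor (~D xor W) = T xor F = T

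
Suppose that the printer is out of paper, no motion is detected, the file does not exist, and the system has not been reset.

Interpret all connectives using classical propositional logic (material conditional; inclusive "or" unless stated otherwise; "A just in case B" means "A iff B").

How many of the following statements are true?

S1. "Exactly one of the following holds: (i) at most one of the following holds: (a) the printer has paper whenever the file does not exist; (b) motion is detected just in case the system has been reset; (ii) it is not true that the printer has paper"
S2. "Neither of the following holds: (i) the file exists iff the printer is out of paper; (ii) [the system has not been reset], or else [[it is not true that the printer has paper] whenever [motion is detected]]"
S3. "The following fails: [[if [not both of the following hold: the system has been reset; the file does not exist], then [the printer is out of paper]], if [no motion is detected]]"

0

Let R = "the file exists" (F), P = "the printer has paper" (F), Q = "motion is detected" (F), S = "the system has been reset" (F).

S1: Parsed as ((~R -> P) nand (Q <-> S)) xor ~P

~R = ~F = T
~R -> P = T -> F = F
Q <-> S = F <-> F = T
(~R -> P) nand (Q <-> S) = F nand T = T
~P = ~F = T
((~R -> P) nand (Q <-> S)) xor ~P = T xor T = F
Thus S1 is false.

S2: Formalization: (R <-> ~P) nor (~S | (Q -> ~P))

~P = ~F = T
R <-> ~P = F <-> T = F
~S = ~F = T
~P = ~F = T
Q -> ~P = F -> T = T
~S | (Q -> ~P) = T | T = T
(R <-> ~P) nor (~S | (Q -> ~P)) = F nor T = F
Thus S2 is false.

S3: This is ~(~Q -> ((S nand ~R) -> ~P)).

~Q = ~F = T
~R = ~F = T
S nand ~R = F nand T = T
~P = ~F = T
(S nand ~R) -> ~P = T -> T = T
~Q -> ((S nand ~R) -> ~P) = T -> T = T
~(~Q -> ((S nand ~R) -> ~P)) = ~T = F
Thus S3 is false.

0 of the 3 statements are true (none).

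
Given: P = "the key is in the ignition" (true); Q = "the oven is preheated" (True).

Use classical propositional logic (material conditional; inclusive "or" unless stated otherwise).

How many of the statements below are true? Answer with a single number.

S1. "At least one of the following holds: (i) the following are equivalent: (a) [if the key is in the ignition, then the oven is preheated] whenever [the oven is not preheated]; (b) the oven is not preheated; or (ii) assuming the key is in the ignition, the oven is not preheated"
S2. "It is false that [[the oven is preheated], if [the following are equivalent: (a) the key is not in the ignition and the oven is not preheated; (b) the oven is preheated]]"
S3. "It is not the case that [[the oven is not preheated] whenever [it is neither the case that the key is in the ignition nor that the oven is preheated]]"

0

S1: Parsed as ((¬Q → (P → Q)) ↔ ¬Q) ∨ (P → ¬Q)

¬Q = ¬T = F
P → Q = T → T = T
¬Q → (P → Q) = F → T = T
¬Q = ¬T = F
(¬Q → (P → Q)) ↔ ¬Q = T ↔ F = F
¬Q = ¬T = F
P → ¬Q = T → F = F
((¬Q → (P → Q)) ↔ ¬Q) ∨ (P → ¬Q) = F ∨ F = F
Hence S1 is false.

S2: Formalization: ¬(((¬P ∧ ¬Q) ↔ Q) → Q)

¬P = ¬T = F
¬Q = ¬T = F
¬P ∧ ¬Q = F ∧ F = F
(¬P ∧ ¬Q) ↔ Q = F ↔ T = F
((¬P ∧ ¬Q) ↔ Q) → Q = F → T = T
¬(((¬P ∧ ¬Q) ↔ Q) → Q) = ¬T = F
So S2 is false.

S3: Formalization: ¬((P ↓ Q) → ¬Q)

P ↓ Q = T ↓ T = F
¬Q = ¬T = F
(P ↓ Q) → ¬Q = F → F = T
¬((P ↓ Q) → ¬Q) = ¬T = F
So S3 is false.

0 of the 3 statements are true (none).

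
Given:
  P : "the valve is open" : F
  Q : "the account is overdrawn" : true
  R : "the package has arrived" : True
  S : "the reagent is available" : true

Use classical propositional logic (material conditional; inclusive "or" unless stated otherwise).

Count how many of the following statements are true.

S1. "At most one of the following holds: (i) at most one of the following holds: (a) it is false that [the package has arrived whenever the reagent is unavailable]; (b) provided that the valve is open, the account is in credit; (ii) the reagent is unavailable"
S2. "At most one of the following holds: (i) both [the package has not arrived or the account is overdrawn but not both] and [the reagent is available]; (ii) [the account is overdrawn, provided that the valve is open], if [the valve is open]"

S1: Formalization: (~(~S -> R) nand (P -> ~Q)) nand ~S

~S = ~T = F
~S -> R = F -> T = T
~(~S -> R) = ~T = F
~Q = ~T = F
P -> ~Q = F -> F = T
~(~S -> R) nand (P -> ~Q) = F nand T = T
~S = ~T = F
(~(~S -> R) nand (P -> ~Q)) nand ~S = T nand F = T
Hence S1 is true.

S2: In symbols: ((~R xor Q) & S) nand (P -> (P -> Q))

~R = ~T = F
~R xor Q = F xor T = T
(~R xor Q) & S = T & T = T
P -> Q = F -> T = T
P -> (P -> Q) = F -> T = T
((~R xor Q) & S) nand (P -> (P -> Q)) = T nand T = F
Thus S2 is false.

Count: 1.

1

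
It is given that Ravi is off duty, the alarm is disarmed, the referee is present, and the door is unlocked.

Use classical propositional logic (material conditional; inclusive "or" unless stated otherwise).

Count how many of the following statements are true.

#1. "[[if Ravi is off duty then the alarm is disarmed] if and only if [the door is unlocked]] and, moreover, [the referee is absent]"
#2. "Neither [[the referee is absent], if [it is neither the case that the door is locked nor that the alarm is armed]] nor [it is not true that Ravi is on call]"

0

Let P = "Ravi is on call" (False), L = "the alarm is armed" (False), K = "the door is locked" (False), V = "the referee is present" (True).

#1: Parsed as ((not P -> not L) iff not K) and not V

not P = not False = True
not L = not False = True
not P -> not L = True -> True = True
not K = not False = True
(not P -> not L) iff not K = True iff True = True
not V = not True = False
((not P -> not L) iff not K) and not V = True and False = False
Hence #1 is false.

#2: Parsed as ((K nor L) -> not V) nor not P

K nor L = False nor False = True
not V = not True = False
(K nor L) -> not V = True -> False = False
not P = not False = True
((K nor L) -> not V) nor not P = False nor True = False
Hence #2 is false.

True statements: 0 (none).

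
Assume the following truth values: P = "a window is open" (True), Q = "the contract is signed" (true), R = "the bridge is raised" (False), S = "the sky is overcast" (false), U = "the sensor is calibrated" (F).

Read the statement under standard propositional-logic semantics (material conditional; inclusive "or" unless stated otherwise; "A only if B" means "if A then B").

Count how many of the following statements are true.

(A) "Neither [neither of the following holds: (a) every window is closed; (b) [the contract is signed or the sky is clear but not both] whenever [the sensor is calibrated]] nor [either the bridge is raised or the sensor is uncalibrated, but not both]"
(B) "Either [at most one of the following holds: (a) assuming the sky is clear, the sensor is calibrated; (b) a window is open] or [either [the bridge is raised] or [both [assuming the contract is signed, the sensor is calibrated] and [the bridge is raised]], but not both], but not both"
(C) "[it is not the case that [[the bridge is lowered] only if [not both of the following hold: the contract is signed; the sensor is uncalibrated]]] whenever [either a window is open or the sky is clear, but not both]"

2

(A): Formalization: (¬P ↓ (U → (Q ⊕ ¬S))) ↓ (R ⊕ ¬U)

¬P = ¬T = F
¬S = ¬F = T
Q ⊕ ¬S = T ⊕ T = F
U → (Q ⊕ ¬S) = F → F = T
¬P ↓ (U → (Q ⊕ ¬S)) = F ↓ T = F
¬U = ¬F = T
R ⊕ ¬U = F ⊕ T = T
(¬P ↓ (U → (Q ⊕ ¬S))) ↓ (R ⊕ ¬U) = F ↓ T = F
So (A) is false.

(B): In symbols: ((¬S → U) ↑ P) ⊕ (R ⊕ ((Q → U) ∧ R))

¬S = ¬F = T
¬S → U = T → F = F
(¬S → U) ↑ P = F ↑ T = T
Q → U = T → F = F
(Q → U) ∧ R = F ∧ F = F
R ⊕ ((Q → U) ∧ R) = F ⊕ F = F
((¬S → U) ↑ P) ⊕ (R ⊕ ((Q → U) ∧ R)) = T ⊕ F = T
So (B) is true.

(C): Formalization: (P ⊕ ¬S) → ¬(¬R → (Q ↑ ¬U))

¬S = ¬F = T
P ⊕ ¬S = T ⊕ T = F
¬R = ¬F = T
¬U = ¬F = T
Q ↑ ¬U = T ↑ T = F
¬R → (Q ↑ ¬U) = T → F = F
¬(¬R → (Q ↑ ¬U)) = ¬F = T
(P ⊕ ¬S) → ¬(¬R → (Q ↑ ¬U)) = F → T = T
Hence (C) is true.

Count: 2.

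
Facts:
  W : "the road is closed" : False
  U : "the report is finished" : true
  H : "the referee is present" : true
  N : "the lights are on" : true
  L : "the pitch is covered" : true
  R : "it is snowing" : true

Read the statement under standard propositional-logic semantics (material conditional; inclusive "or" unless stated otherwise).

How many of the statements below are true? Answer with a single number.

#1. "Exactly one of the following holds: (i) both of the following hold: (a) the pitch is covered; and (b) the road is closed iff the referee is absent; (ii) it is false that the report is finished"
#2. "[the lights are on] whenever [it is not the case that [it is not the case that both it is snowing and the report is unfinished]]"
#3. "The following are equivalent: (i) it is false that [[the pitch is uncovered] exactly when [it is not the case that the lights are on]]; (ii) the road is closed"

#1: Parsed as (L and (W iff not H)) xor not U

not H = not True = False
W iff not H = False iff False = True
L and (W iff not H) = True and True = True
not U = not True = False
(L and (W iff not H)) xor not U = True xor False = True
Thus #1 is true.

#2: Formalization: not (R nand not U) -> N

not U = not True = False
R nand not U = True nand False = True
not (R nand not U) = not True = False
not (R nand not U) -> N = False -> True = True
So #2 is true.

#3: Formalization: not (not L iff not N) iff W

not L = not True = False
not N = not True = False
not L iff not N = False iff False = True
not (not L iff not N) = not True = False
not (not L iff not N) iff W = False iff False = True
Thus #3 is true.

3 of the 3 statements are true (#1, #2, #3).

3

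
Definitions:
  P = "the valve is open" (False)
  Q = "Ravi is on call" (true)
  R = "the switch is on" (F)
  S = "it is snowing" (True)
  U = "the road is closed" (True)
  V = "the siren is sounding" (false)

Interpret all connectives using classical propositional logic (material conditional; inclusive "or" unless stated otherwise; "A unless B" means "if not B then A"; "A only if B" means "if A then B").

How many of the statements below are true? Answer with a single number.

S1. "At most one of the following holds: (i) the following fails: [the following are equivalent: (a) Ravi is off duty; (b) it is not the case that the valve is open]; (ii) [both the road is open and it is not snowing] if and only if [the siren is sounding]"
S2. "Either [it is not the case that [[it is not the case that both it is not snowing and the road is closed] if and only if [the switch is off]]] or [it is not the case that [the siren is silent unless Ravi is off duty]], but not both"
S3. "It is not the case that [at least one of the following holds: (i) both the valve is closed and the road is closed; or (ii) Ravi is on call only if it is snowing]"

S1: In symbols: ~(~Q <-> ~P) nand ((~U & ~S) <-> V)

~Q = ~T = F
~P = ~F = T
~Q <-> ~P = F <-> T = F
~(~Q <-> ~P) = ~F = T
~U = ~T = F
~S = ~T = F
~U & ~S = F & F = F
(~U & ~S) <-> V = F <-> F = T
~(~Q <-> ~P) nand ((~U & ~S) <-> V) = T nand T = F
Hence S1 is false.

S2: Formalization: ~((~S nand U) <-> ~R) xor ~(~V | ~Q)

~S = ~T = F
~S nand U = F nand T = T
~R = ~F = T
(~S nand U) <-> ~R = T <-> T = T
~((~S nand U) <-> ~R) = ~T = F
~V = ~F = T
~Q = ~T = F
~V | ~Q = T | F = T
~(~V | ~Q) = ~T = F
~((~S nand U) <-> ~R) xor ~(~V | ~Q) = F xor F = F
So S2 is false.

S3: Formalization: ~((~P & U) | (Q -> S))

~P = ~F = T
~P & U = T & T = T
Q -> S = T -> T = T
(~P & U) | (Q -> S) = T | T = T
~((~P & U) | (Q -> S)) = ~T = F
So S3 is false.

True statements: 0 (none).

0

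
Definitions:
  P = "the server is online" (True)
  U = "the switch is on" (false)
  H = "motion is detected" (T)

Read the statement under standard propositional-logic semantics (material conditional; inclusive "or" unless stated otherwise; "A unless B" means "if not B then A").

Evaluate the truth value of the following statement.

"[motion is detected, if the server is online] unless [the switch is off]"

The statement is true.

Values: P=T, H=T, U=F.
Parsed as (P → H) ∨ ¬U

P → H = T → T = T
¬U = ¬F = T
(P → H) ∨ ¬U = T ∨ T = T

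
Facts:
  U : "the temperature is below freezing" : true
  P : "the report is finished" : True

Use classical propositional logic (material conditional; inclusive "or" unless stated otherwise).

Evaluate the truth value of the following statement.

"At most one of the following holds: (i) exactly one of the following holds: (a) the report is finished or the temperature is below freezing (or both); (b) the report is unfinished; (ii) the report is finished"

false

Values: P=T, U=T.
In symbols: ((P | U) xor ~P) nand P

P | U = T | T = T
~P = ~T = F
(P | U) xor ~P = T xor F = T
((P | U) xor ~P) nand P = T nand T = F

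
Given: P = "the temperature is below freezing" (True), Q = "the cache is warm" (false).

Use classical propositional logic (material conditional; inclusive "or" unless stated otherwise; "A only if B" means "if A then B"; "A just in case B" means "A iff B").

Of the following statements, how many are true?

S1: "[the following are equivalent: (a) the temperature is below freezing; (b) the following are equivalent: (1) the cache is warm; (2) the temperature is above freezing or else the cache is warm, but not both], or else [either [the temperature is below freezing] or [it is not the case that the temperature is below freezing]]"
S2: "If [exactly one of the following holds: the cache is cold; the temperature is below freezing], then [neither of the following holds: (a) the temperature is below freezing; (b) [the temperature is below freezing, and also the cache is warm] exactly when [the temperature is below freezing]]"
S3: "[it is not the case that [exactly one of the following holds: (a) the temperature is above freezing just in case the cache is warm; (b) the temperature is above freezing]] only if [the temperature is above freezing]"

S1: In symbols: (P iff (Q iff (not P xor Q))) or (P or not P)

not P = not True = False
not P xor Q = False xor False = False
Q iff (not P xor Q) = False iff False = True
P iff (Q iff (not P xor Q)) = True iff True = True
not P = not True = False
P or not P = True or False = True
(P iff (Q iff (not P xor Q))) or (P or not P) = True or True = True
Thus S1 is true.

S2: In symbols: (not Q xor P) -> (P nor ((P and Q) iff P))

not Q = not False = True
not Q xor P = True xor True = False
P and Q = True and False = False
(P and Q) iff P = False iff True = False
P nor ((P and Q) iff P) = True nor False = False
(not Q xor P) -> (P nor ((P and Q) iff P)) = False -> False = True
Thus S2 is true.

S3: Formalization: not ((not P iff Q) xor not P) -> not P

not P = not True = False
not P iff Q = False iff False = True
not P = not True = False
(not P iff Q) xor not P = True xor False = True
not ((not P iff Q) xor not P) = not True = False
not P = not True = False
not ((not P iff Q) xor not P) -> not P = False -> False = True
Hence S3 is true.

Count: 3.

3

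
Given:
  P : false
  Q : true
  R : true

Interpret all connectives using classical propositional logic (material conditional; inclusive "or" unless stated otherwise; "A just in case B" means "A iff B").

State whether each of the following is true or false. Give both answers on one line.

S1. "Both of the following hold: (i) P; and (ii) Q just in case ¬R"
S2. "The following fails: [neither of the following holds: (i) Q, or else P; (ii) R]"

S1: This is P and (Q iff not R).

not R = not True = False
Q iff not R = True iff False = False
P and (Q iff not R) = False and False = False
So S1 is false.

S2: In symbols: not ((Q or P) nor R)

Q or P = True or False = True
(Q or P) nor R = True nor True = False
not ((Q or P) nor R) = not False = True
Thus S2 is true.

S1 false / S2 true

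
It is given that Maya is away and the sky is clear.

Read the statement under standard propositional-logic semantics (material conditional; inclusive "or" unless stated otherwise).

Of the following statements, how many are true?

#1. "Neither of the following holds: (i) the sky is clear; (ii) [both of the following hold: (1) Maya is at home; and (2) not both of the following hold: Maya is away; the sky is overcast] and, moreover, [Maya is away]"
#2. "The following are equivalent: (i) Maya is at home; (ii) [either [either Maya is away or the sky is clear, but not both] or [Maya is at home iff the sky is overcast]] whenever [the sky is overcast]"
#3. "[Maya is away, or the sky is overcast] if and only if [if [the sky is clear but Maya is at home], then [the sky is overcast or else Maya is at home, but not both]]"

Let Q = "the sky is overcast" (False), P = "Maya is at home" (False).

#1: In symbols: not Q nor ((P and (not P nand Q)) and not P)

not Q = not False = True
not P = not False = True
not P nand Q = True nand False = True
P and (not P nand Q) = False and True = False
not P = not False = True
(P and (not P nand Q)) and not P = False and True = False
not Q nor ((P and (not P nand Q)) and not P) = True nor False = False
So #1 is false.

#2: Formalization: P iff (Q -> ((not P xor not Q) or (P iff Q)))

not P = not False = True
not Q = not False = True
not P xor not Q = True xor True = False
P iff Q = False iff False = True
(not P xor not Q) or (P iff Q) = False or True = True
Q -> ((not P xor not Q) or (P iff Q)) = False -> True = True
P iff (Q -> ((not P xor not Q) or (P iff Q))) = False iff True = False
Hence #2 is false.

#3: Parsed as (not P or Q) iff ((not Q and P) -> (Q xor P))

not P = not False = True
not P or Q = True or False = True
not Q = not False = True
not Q and P = True and False = False
Q xor P = False xor False = False
(not Q and P) -> (Q xor P) = False -> False = True
(not P or Q) iff ((not Q and P) -> (Q xor P)) = True iff True = True
Thus #3 is true.

1 of the 3 statements is true (#3).

1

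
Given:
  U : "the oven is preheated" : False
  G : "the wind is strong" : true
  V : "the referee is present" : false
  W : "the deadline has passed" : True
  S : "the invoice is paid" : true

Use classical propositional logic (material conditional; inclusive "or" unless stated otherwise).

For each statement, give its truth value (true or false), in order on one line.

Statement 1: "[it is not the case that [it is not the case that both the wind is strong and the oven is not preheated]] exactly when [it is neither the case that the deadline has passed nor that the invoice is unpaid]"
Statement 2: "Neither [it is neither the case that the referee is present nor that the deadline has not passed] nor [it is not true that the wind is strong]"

Statement 1 False, Statement 2 False

Statement 1: This is ~(G nand ~U) <-> (W nor ~S).

~U = ~F = T
G nand ~U = T nand T = F
~(G nand ~U) = ~F = T
~S = ~T = F
W nor ~S = T nor F = F
~(G nand ~U) <-> (W nor ~S) = T <-> F = F
Hence Statement 1 is false.

Statement 2: This is (V nor ~W) nor ~G.

~W = ~T = F
V nor ~W = F nor F = T
~G = ~T = F
(V nor ~W) nor ~G = T nor F = F
So Statement 2 is false.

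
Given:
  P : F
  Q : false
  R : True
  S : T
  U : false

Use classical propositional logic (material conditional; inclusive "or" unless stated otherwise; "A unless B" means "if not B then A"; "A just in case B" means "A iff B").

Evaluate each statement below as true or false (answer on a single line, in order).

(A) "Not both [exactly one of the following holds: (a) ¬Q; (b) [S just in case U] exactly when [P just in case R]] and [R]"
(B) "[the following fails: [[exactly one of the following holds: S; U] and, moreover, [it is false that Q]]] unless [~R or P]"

(A): In symbols: (not Q xor ((S iff U) iff (P iff R))) nand R

not Q = not False = True
S iff U = True iff False = False
P iff R = False iff True = False
(S iff U) iff (P iff R) = False iff False = True
not Q xor ((S iff U) iff (P iff R)) = True xor True = False
(not Q xor ((S iff U) iff (P iff R))) nand R = False nand True = True
Hence (A) is true.

(B): This is not ((S xor U) and not Q) or (not R or P).

S xor U = True xor False = True
not Q = not False = True
(S xor U) and not Q = True and True = True
not ((S xor U) and not Q) = not True = False
not R = not True = False
not R or P = False or False = False
not ((S xor U) and not Q) or (not R or P) = False or False = False
So (B) is false.

(A) T; (B) F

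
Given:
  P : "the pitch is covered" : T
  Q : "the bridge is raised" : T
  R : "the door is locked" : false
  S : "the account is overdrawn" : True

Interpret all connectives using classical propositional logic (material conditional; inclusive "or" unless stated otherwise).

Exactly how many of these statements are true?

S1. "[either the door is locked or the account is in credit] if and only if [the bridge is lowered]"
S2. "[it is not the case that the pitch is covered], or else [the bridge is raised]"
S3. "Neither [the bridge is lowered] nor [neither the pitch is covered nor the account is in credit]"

S1: Formalization: (R | ~S) <-> ~Q

~S = ~T = F
R | ~S = F | F = F
~Q = ~T = F
(R | ~S) <-> ~Q = F <-> F = T
Hence S1 is true.

S2: Parsed as ~P | Q

~P = ~T = F
~P | Q = F | T = T
Thus S2 is true.

S3: This is ~Q nor (P nor ~S).

~Q = ~T = F
~S = ~T = F
P nor ~S = T nor F = F
~Q nor (P nor ~S) = F nor F = T
So S3 is true.

3 of the 3 statements are true (S1, S2, S3).

3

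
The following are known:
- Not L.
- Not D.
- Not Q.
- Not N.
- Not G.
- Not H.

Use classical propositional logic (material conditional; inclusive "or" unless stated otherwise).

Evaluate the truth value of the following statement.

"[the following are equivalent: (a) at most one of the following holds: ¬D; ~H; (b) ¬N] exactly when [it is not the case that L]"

In symbols: ((~D nand ~H) <-> ~N) <-> ~L

~D = ~F = T
~H = ~F = T
~D nand ~H = T nand T = F
~N = ~F = T
(~D nand ~H) <-> ~N = F <-> T = F
~L = ~F = T
((~D nand ~H) <-> ~N) <-> ~L = F <-> T = F

False.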